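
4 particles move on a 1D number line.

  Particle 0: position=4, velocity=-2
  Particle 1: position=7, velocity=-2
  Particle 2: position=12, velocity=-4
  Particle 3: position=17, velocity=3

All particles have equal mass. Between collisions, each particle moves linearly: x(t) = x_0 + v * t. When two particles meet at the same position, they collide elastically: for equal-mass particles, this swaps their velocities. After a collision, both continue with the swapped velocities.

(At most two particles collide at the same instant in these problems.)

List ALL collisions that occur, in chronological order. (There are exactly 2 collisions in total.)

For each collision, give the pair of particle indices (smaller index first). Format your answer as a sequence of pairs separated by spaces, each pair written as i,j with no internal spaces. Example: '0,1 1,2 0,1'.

Answer: 1,2 0,1

Derivation:
Collision at t=5/2: particles 1 and 2 swap velocities; positions: p0=-1 p1=2 p2=2 p3=49/2; velocities now: v0=-2 v1=-4 v2=-2 v3=3
Collision at t=4: particles 0 and 1 swap velocities; positions: p0=-4 p1=-4 p2=-1 p3=29; velocities now: v0=-4 v1=-2 v2=-2 v3=3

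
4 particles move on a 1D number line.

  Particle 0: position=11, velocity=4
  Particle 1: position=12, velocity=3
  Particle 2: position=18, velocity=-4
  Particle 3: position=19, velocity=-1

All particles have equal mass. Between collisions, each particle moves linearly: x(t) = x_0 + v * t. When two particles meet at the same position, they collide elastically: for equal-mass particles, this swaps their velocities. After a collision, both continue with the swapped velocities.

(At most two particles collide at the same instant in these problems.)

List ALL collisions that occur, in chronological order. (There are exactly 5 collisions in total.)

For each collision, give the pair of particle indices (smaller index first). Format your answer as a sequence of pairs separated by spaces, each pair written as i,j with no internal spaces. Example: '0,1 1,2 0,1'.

Answer: 1,2 0,1 1,2 2,3 1,2

Derivation:
Collision at t=6/7: particles 1 and 2 swap velocities; positions: p0=101/7 p1=102/7 p2=102/7 p3=127/7; velocities now: v0=4 v1=-4 v2=3 v3=-1
Collision at t=7/8: particles 0 and 1 swap velocities; positions: p0=29/2 p1=29/2 p2=117/8 p3=145/8; velocities now: v0=-4 v1=4 v2=3 v3=-1
Collision at t=1: particles 1 and 2 swap velocities; positions: p0=14 p1=15 p2=15 p3=18; velocities now: v0=-4 v1=3 v2=4 v3=-1
Collision at t=8/5: particles 2 and 3 swap velocities; positions: p0=58/5 p1=84/5 p2=87/5 p3=87/5; velocities now: v0=-4 v1=3 v2=-1 v3=4
Collision at t=7/4: particles 1 and 2 swap velocities; positions: p0=11 p1=69/4 p2=69/4 p3=18; velocities now: v0=-4 v1=-1 v2=3 v3=4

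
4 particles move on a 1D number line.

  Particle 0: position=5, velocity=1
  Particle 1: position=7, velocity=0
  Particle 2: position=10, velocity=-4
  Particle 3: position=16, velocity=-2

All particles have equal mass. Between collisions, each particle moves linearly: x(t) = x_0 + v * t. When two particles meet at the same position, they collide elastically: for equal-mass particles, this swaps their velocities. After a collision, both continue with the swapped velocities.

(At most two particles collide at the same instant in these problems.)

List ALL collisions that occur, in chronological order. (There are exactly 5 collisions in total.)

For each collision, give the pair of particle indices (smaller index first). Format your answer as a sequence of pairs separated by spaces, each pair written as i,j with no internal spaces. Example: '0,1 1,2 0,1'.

Collision at t=3/4: particles 1 and 2 swap velocities; positions: p0=23/4 p1=7 p2=7 p3=29/2; velocities now: v0=1 v1=-4 v2=0 v3=-2
Collision at t=1: particles 0 and 1 swap velocities; positions: p0=6 p1=6 p2=7 p3=14; velocities now: v0=-4 v1=1 v2=0 v3=-2
Collision at t=2: particles 1 and 2 swap velocities; positions: p0=2 p1=7 p2=7 p3=12; velocities now: v0=-4 v1=0 v2=1 v3=-2
Collision at t=11/3: particles 2 and 3 swap velocities; positions: p0=-14/3 p1=7 p2=26/3 p3=26/3; velocities now: v0=-4 v1=0 v2=-2 v3=1
Collision at t=9/2: particles 1 and 2 swap velocities; positions: p0=-8 p1=7 p2=7 p3=19/2; velocities now: v0=-4 v1=-2 v2=0 v3=1

Answer: 1,2 0,1 1,2 2,3 1,2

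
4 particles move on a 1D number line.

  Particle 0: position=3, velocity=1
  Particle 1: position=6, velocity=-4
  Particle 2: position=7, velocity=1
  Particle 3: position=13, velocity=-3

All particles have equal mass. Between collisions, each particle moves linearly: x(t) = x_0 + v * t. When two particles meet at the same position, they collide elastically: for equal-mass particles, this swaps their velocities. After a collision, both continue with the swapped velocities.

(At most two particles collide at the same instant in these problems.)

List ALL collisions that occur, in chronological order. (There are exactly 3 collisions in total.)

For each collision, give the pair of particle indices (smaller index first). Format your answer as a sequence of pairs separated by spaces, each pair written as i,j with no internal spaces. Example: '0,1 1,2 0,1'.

Collision at t=3/5: particles 0 and 1 swap velocities; positions: p0=18/5 p1=18/5 p2=38/5 p3=56/5; velocities now: v0=-4 v1=1 v2=1 v3=-3
Collision at t=3/2: particles 2 and 3 swap velocities; positions: p0=0 p1=9/2 p2=17/2 p3=17/2; velocities now: v0=-4 v1=1 v2=-3 v3=1
Collision at t=5/2: particles 1 and 2 swap velocities; positions: p0=-4 p1=11/2 p2=11/2 p3=19/2; velocities now: v0=-4 v1=-3 v2=1 v3=1

Answer: 0,1 2,3 1,2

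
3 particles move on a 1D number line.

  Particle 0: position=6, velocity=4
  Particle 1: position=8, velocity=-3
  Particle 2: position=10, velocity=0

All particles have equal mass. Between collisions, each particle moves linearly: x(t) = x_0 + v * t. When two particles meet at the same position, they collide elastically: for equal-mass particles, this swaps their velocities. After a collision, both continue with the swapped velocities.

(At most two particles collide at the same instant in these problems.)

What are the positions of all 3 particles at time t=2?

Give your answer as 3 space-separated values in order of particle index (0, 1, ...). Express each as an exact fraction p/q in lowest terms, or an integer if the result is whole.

Answer: 2 10 14

Derivation:
Collision at t=2/7: particles 0 and 1 swap velocities; positions: p0=50/7 p1=50/7 p2=10; velocities now: v0=-3 v1=4 v2=0
Collision at t=1: particles 1 and 2 swap velocities; positions: p0=5 p1=10 p2=10; velocities now: v0=-3 v1=0 v2=4
Advance to t=2 (no further collisions before then); velocities: v0=-3 v1=0 v2=4; positions = 2 10 14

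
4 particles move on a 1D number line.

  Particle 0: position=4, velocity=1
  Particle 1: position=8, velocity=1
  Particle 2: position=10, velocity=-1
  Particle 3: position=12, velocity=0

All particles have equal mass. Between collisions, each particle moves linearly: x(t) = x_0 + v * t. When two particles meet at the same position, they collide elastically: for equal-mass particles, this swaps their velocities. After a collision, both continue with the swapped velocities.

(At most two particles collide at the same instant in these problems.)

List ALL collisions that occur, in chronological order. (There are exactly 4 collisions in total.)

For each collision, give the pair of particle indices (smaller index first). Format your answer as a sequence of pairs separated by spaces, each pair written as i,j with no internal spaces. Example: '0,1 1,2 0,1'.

Collision at t=1: particles 1 and 2 swap velocities; positions: p0=5 p1=9 p2=9 p3=12; velocities now: v0=1 v1=-1 v2=1 v3=0
Collision at t=3: particles 0 and 1 swap velocities; positions: p0=7 p1=7 p2=11 p3=12; velocities now: v0=-1 v1=1 v2=1 v3=0
Collision at t=4: particles 2 and 3 swap velocities; positions: p0=6 p1=8 p2=12 p3=12; velocities now: v0=-1 v1=1 v2=0 v3=1
Collision at t=8: particles 1 and 2 swap velocities; positions: p0=2 p1=12 p2=12 p3=16; velocities now: v0=-1 v1=0 v2=1 v3=1

Answer: 1,2 0,1 2,3 1,2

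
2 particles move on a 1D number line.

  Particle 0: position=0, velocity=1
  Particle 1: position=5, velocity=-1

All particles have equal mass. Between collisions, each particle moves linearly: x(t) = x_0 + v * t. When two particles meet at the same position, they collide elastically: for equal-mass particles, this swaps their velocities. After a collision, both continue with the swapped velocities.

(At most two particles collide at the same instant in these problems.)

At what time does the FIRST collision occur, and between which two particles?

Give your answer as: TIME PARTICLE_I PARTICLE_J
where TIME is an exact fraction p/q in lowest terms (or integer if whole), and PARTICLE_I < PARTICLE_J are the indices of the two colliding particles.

Answer: 5/2 0 1

Derivation:
Pair (0,1): pos 0,5 vel 1,-1 -> gap=5, closing at 2/unit, collide at t=5/2
Earliest collision: t=5/2 between 0 and 1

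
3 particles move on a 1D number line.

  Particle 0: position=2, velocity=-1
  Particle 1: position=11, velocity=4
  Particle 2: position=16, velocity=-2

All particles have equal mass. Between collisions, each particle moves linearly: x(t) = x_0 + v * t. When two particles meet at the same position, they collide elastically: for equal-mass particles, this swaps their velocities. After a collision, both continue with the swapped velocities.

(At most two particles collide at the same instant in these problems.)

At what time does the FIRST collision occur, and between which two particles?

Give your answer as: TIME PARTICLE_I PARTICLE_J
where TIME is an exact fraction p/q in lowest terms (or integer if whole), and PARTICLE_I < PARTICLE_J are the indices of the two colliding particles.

Pair (0,1): pos 2,11 vel -1,4 -> not approaching (rel speed -5 <= 0)
Pair (1,2): pos 11,16 vel 4,-2 -> gap=5, closing at 6/unit, collide at t=5/6
Earliest collision: t=5/6 between 1 and 2

Answer: 5/6 1 2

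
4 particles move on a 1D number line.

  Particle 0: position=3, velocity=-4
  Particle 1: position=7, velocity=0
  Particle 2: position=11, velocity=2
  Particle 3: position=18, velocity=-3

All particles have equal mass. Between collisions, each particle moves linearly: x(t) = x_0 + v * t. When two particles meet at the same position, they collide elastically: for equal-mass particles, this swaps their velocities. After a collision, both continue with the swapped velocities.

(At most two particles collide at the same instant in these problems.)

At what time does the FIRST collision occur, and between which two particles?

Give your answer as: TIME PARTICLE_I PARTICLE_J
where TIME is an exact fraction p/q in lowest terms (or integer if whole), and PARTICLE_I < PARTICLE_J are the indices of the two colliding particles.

Answer: 7/5 2 3

Derivation:
Pair (0,1): pos 3,7 vel -4,0 -> not approaching (rel speed -4 <= 0)
Pair (1,2): pos 7,11 vel 0,2 -> not approaching (rel speed -2 <= 0)
Pair (2,3): pos 11,18 vel 2,-3 -> gap=7, closing at 5/unit, collide at t=7/5
Earliest collision: t=7/5 between 2 and 3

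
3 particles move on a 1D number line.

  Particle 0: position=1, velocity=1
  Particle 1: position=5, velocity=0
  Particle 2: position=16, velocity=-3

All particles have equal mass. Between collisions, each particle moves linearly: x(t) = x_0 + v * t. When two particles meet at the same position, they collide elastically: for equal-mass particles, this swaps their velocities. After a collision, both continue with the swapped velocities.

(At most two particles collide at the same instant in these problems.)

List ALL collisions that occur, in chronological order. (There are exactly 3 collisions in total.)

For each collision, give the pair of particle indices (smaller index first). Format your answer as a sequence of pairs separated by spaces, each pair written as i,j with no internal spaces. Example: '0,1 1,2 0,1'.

Answer: 1,2 0,1 1,2

Derivation:
Collision at t=11/3: particles 1 and 2 swap velocities; positions: p0=14/3 p1=5 p2=5; velocities now: v0=1 v1=-3 v2=0
Collision at t=15/4: particles 0 and 1 swap velocities; positions: p0=19/4 p1=19/4 p2=5; velocities now: v0=-3 v1=1 v2=0
Collision at t=4: particles 1 and 2 swap velocities; positions: p0=4 p1=5 p2=5; velocities now: v0=-3 v1=0 v2=1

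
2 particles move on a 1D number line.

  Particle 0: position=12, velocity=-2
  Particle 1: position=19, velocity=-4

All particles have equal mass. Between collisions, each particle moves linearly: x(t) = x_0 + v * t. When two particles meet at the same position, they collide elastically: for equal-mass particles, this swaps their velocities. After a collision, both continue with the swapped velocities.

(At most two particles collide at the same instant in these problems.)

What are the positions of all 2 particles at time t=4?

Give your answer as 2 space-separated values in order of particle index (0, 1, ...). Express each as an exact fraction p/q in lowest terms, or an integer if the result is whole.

Collision at t=7/2: particles 0 and 1 swap velocities; positions: p0=5 p1=5; velocities now: v0=-4 v1=-2
Advance to t=4 (no further collisions before then); velocities: v0=-4 v1=-2; positions = 3 4

Answer: 3 4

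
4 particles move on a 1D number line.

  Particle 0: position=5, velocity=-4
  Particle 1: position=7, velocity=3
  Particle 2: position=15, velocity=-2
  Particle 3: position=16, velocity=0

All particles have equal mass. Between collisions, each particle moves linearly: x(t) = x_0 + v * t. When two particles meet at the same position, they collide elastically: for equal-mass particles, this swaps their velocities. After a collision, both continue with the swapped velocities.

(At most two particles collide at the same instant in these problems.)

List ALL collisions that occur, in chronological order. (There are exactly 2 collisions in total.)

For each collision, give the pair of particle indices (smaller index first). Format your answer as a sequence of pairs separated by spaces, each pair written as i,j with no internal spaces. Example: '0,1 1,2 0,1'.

Answer: 1,2 2,3

Derivation:
Collision at t=8/5: particles 1 and 2 swap velocities; positions: p0=-7/5 p1=59/5 p2=59/5 p3=16; velocities now: v0=-4 v1=-2 v2=3 v3=0
Collision at t=3: particles 2 and 3 swap velocities; positions: p0=-7 p1=9 p2=16 p3=16; velocities now: v0=-4 v1=-2 v2=0 v3=3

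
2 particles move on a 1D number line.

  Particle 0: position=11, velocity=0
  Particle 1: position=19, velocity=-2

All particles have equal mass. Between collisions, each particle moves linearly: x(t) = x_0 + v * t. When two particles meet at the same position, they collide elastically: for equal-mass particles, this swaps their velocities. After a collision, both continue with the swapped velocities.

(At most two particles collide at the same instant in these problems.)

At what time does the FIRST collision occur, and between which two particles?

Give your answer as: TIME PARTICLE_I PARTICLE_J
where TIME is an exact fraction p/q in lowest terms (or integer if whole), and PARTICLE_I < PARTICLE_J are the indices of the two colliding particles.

Pair (0,1): pos 11,19 vel 0,-2 -> gap=8, closing at 2/unit, collide at t=4
Earliest collision: t=4 between 0 and 1

Answer: 4 0 1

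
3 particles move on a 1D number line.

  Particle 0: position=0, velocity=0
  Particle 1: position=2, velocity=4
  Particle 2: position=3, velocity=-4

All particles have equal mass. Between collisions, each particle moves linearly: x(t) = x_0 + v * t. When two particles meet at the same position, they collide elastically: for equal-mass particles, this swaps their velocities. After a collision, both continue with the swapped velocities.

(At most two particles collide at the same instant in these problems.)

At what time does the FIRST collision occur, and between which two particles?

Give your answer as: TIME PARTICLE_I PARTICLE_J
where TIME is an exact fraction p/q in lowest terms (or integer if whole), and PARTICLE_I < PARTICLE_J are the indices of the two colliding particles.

Pair (0,1): pos 0,2 vel 0,4 -> not approaching (rel speed -4 <= 0)
Pair (1,2): pos 2,3 vel 4,-4 -> gap=1, closing at 8/unit, collide at t=1/8
Earliest collision: t=1/8 between 1 and 2

Answer: 1/8 1 2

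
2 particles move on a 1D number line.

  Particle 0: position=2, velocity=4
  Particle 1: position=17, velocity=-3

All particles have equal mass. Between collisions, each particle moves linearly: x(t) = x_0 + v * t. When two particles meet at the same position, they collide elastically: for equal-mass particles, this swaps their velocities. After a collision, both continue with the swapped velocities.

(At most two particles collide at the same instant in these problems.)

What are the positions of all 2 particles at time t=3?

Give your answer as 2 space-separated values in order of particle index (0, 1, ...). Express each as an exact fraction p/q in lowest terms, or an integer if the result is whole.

Answer: 8 14

Derivation:
Collision at t=15/7: particles 0 and 1 swap velocities; positions: p0=74/7 p1=74/7; velocities now: v0=-3 v1=4
Advance to t=3 (no further collisions before then); velocities: v0=-3 v1=4; positions = 8 14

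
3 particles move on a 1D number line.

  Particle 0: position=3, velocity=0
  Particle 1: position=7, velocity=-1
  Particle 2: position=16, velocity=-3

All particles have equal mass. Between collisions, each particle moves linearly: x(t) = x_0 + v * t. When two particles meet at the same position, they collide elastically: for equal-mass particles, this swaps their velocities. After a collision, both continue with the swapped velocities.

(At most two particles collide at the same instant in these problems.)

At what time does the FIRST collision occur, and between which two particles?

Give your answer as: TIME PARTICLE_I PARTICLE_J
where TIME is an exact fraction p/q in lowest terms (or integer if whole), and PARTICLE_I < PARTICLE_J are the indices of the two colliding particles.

Answer: 4 0 1

Derivation:
Pair (0,1): pos 3,7 vel 0,-1 -> gap=4, closing at 1/unit, collide at t=4
Pair (1,2): pos 7,16 vel -1,-3 -> gap=9, closing at 2/unit, collide at t=9/2
Earliest collision: t=4 between 0 and 1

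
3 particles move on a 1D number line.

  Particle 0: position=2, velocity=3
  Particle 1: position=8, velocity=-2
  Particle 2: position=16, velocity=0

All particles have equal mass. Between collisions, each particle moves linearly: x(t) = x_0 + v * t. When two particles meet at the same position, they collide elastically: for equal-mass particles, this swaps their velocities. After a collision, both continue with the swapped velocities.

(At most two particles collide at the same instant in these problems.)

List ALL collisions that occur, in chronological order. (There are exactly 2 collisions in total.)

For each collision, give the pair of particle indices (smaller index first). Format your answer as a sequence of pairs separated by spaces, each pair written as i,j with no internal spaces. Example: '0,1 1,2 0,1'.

Answer: 0,1 1,2

Derivation:
Collision at t=6/5: particles 0 and 1 swap velocities; positions: p0=28/5 p1=28/5 p2=16; velocities now: v0=-2 v1=3 v2=0
Collision at t=14/3: particles 1 and 2 swap velocities; positions: p0=-4/3 p1=16 p2=16; velocities now: v0=-2 v1=0 v2=3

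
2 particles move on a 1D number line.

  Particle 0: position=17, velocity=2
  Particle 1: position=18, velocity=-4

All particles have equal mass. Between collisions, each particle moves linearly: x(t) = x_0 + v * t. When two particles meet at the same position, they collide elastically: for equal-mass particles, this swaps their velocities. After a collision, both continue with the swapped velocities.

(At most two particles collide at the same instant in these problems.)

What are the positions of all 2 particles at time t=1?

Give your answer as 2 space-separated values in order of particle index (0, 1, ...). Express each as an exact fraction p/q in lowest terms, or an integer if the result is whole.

Answer: 14 19

Derivation:
Collision at t=1/6: particles 0 and 1 swap velocities; positions: p0=52/3 p1=52/3; velocities now: v0=-4 v1=2
Advance to t=1 (no further collisions before then); velocities: v0=-4 v1=2; positions = 14 19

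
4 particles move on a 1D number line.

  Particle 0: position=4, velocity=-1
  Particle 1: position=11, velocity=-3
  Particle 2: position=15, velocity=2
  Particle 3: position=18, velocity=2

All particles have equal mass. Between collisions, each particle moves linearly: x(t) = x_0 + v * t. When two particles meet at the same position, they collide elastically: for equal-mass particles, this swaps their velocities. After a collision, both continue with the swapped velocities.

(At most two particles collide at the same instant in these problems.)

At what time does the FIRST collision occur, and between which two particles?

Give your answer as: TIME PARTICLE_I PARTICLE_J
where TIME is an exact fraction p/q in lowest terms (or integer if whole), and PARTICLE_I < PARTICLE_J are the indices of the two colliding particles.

Answer: 7/2 0 1

Derivation:
Pair (0,1): pos 4,11 vel -1,-3 -> gap=7, closing at 2/unit, collide at t=7/2
Pair (1,2): pos 11,15 vel -3,2 -> not approaching (rel speed -5 <= 0)
Pair (2,3): pos 15,18 vel 2,2 -> not approaching (rel speed 0 <= 0)
Earliest collision: t=7/2 between 0 and 1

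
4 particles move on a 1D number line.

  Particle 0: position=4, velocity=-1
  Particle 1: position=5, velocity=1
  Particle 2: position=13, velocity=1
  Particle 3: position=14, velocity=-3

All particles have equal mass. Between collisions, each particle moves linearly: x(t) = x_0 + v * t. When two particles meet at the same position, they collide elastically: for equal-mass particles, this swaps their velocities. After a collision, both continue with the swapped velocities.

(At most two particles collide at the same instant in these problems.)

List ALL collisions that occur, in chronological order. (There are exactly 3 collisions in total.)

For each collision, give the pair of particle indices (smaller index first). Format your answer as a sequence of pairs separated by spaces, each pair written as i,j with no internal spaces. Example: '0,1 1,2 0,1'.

Collision at t=1/4: particles 2 and 3 swap velocities; positions: p0=15/4 p1=21/4 p2=53/4 p3=53/4; velocities now: v0=-1 v1=1 v2=-3 v3=1
Collision at t=9/4: particles 1 and 2 swap velocities; positions: p0=7/4 p1=29/4 p2=29/4 p3=61/4; velocities now: v0=-1 v1=-3 v2=1 v3=1
Collision at t=5: particles 0 and 1 swap velocities; positions: p0=-1 p1=-1 p2=10 p3=18; velocities now: v0=-3 v1=-1 v2=1 v3=1

Answer: 2,3 1,2 0,1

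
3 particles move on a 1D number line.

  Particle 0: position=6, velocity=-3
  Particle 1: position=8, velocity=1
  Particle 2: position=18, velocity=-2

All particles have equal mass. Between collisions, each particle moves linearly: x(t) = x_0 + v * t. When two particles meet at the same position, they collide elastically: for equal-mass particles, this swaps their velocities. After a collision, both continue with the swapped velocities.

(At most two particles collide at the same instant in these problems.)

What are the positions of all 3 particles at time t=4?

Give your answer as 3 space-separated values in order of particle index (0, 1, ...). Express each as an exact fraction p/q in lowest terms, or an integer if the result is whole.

Collision at t=10/3: particles 1 and 2 swap velocities; positions: p0=-4 p1=34/3 p2=34/3; velocities now: v0=-3 v1=-2 v2=1
Advance to t=4 (no further collisions before then); velocities: v0=-3 v1=-2 v2=1; positions = -6 10 12

Answer: -6 10 12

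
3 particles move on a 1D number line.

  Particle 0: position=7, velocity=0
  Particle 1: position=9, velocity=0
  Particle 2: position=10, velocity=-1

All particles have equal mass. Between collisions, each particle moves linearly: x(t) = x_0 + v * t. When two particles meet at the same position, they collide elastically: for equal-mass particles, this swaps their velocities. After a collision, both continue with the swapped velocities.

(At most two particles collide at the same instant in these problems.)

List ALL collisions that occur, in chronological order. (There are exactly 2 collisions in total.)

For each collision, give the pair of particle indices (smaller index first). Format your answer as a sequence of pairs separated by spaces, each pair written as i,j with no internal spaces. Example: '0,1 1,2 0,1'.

Answer: 1,2 0,1

Derivation:
Collision at t=1: particles 1 and 2 swap velocities; positions: p0=7 p1=9 p2=9; velocities now: v0=0 v1=-1 v2=0
Collision at t=3: particles 0 and 1 swap velocities; positions: p0=7 p1=7 p2=9; velocities now: v0=-1 v1=0 v2=0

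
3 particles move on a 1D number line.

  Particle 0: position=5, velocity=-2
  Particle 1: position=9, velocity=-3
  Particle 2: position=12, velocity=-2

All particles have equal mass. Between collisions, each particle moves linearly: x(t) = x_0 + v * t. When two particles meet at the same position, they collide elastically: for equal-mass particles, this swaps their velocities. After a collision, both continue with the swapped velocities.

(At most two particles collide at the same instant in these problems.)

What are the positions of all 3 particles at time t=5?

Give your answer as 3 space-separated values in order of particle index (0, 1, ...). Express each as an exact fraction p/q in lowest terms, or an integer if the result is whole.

Answer: -6 -5 2

Derivation:
Collision at t=4: particles 0 and 1 swap velocities; positions: p0=-3 p1=-3 p2=4; velocities now: v0=-3 v1=-2 v2=-2
Advance to t=5 (no further collisions before then); velocities: v0=-3 v1=-2 v2=-2; positions = -6 -5 2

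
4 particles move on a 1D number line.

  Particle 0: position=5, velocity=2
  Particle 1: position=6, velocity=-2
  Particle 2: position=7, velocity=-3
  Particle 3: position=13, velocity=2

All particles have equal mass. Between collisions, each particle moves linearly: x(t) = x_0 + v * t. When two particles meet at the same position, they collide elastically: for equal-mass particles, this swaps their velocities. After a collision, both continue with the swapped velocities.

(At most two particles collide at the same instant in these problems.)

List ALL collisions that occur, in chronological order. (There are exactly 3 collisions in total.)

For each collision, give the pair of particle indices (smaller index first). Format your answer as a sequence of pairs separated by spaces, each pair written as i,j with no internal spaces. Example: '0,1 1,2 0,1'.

Answer: 0,1 1,2 0,1

Derivation:
Collision at t=1/4: particles 0 and 1 swap velocities; positions: p0=11/2 p1=11/2 p2=25/4 p3=27/2; velocities now: v0=-2 v1=2 v2=-3 v3=2
Collision at t=2/5: particles 1 and 2 swap velocities; positions: p0=26/5 p1=29/5 p2=29/5 p3=69/5; velocities now: v0=-2 v1=-3 v2=2 v3=2
Collision at t=1: particles 0 and 1 swap velocities; positions: p0=4 p1=4 p2=7 p3=15; velocities now: v0=-3 v1=-2 v2=2 v3=2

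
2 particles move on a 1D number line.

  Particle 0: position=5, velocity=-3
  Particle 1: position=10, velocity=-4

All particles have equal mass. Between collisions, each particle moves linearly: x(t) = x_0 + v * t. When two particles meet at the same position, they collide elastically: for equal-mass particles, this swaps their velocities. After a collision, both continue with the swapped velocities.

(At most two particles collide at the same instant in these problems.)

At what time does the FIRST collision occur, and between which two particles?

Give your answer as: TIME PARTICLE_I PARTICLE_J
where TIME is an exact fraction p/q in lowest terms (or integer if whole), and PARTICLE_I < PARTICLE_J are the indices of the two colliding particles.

Pair (0,1): pos 5,10 vel -3,-4 -> gap=5, closing at 1/unit, collide at t=5
Earliest collision: t=5 between 0 and 1

Answer: 5 0 1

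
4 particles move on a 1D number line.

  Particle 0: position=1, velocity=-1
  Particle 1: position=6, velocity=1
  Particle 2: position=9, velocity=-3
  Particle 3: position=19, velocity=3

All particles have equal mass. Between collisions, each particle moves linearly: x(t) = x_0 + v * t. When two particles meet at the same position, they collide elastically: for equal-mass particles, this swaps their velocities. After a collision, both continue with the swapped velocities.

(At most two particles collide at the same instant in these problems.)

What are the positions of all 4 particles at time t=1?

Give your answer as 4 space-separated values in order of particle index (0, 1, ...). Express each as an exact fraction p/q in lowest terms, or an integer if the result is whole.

Answer: 0 6 7 22

Derivation:
Collision at t=3/4: particles 1 and 2 swap velocities; positions: p0=1/4 p1=27/4 p2=27/4 p3=85/4; velocities now: v0=-1 v1=-3 v2=1 v3=3
Advance to t=1 (no further collisions before then); velocities: v0=-1 v1=-3 v2=1 v3=3; positions = 0 6 7 22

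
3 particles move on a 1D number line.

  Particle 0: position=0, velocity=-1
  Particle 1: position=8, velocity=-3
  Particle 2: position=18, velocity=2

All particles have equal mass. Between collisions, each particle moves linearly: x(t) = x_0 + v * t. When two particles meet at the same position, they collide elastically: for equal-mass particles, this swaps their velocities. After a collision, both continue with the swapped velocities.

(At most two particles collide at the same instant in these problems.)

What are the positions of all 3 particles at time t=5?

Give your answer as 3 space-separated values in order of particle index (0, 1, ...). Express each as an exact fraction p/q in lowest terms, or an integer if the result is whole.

Answer: -7 -5 28

Derivation:
Collision at t=4: particles 0 and 1 swap velocities; positions: p0=-4 p1=-4 p2=26; velocities now: v0=-3 v1=-1 v2=2
Advance to t=5 (no further collisions before then); velocities: v0=-3 v1=-1 v2=2; positions = -7 -5 28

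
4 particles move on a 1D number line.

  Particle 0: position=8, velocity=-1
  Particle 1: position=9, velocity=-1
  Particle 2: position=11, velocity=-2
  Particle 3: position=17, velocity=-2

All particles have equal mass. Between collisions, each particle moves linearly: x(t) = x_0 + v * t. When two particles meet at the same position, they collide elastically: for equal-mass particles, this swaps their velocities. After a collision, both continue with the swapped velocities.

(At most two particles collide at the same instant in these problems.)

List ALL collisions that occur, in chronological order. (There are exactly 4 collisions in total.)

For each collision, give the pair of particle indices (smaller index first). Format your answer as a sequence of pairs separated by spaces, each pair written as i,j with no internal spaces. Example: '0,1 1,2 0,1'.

Answer: 1,2 0,1 2,3 1,2

Derivation:
Collision at t=2: particles 1 and 2 swap velocities; positions: p0=6 p1=7 p2=7 p3=13; velocities now: v0=-1 v1=-2 v2=-1 v3=-2
Collision at t=3: particles 0 and 1 swap velocities; positions: p0=5 p1=5 p2=6 p3=11; velocities now: v0=-2 v1=-1 v2=-1 v3=-2
Collision at t=8: particles 2 and 3 swap velocities; positions: p0=-5 p1=0 p2=1 p3=1; velocities now: v0=-2 v1=-1 v2=-2 v3=-1
Collision at t=9: particles 1 and 2 swap velocities; positions: p0=-7 p1=-1 p2=-1 p3=0; velocities now: v0=-2 v1=-2 v2=-1 v3=-1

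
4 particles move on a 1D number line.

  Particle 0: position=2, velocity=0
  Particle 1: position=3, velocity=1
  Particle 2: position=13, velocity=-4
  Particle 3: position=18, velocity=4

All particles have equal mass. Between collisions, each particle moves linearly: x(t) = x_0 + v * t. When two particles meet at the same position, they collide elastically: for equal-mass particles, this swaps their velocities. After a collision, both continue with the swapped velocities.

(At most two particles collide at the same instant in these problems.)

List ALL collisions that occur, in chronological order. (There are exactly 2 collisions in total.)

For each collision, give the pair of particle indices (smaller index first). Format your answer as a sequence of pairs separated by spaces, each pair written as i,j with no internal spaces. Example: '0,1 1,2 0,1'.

Answer: 1,2 0,1

Derivation:
Collision at t=2: particles 1 and 2 swap velocities; positions: p0=2 p1=5 p2=5 p3=26; velocities now: v0=0 v1=-4 v2=1 v3=4
Collision at t=11/4: particles 0 and 1 swap velocities; positions: p0=2 p1=2 p2=23/4 p3=29; velocities now: v0=-4 v1=0 v2=1 v3=4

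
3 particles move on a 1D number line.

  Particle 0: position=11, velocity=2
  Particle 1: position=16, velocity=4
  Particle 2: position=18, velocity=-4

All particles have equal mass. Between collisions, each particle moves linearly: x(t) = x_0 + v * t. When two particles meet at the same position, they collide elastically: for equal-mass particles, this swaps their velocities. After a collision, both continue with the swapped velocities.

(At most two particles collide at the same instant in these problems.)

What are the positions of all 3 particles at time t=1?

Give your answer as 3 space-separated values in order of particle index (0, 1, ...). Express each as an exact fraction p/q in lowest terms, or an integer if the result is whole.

Collision at t=1/4: particles 1 and 2 swap velocities; positions: p0=23/2 p1=17 p2=17; velocities now: v0=2 v1=-4 v2=4
Advance to t=1 (no further collisions before then); velocities: v0=2 v1=-4 v2=4; positions = 13 14 20

Answer: 13 14 20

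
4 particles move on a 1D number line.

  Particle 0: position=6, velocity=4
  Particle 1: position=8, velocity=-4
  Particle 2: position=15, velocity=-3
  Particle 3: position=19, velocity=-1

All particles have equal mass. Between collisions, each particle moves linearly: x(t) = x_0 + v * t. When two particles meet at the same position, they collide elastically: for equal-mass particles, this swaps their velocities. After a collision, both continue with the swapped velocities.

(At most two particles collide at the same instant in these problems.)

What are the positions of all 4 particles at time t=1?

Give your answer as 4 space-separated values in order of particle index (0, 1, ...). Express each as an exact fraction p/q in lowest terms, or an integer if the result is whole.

Answer: 4 10 12 18

Derivation:
Collision at t=1/4: particles 0 and 1 swap velocities; positions: p0=7 p1=7 p2=57/4 p3=75/4; velocities now: v0=-4 v1=4 v2=-3 v3=-1
Advance to t=1 (no further collisions before then); velocities: v0=-4 v1=4 v2=-3 v3=-1; positions = 4 10 12 18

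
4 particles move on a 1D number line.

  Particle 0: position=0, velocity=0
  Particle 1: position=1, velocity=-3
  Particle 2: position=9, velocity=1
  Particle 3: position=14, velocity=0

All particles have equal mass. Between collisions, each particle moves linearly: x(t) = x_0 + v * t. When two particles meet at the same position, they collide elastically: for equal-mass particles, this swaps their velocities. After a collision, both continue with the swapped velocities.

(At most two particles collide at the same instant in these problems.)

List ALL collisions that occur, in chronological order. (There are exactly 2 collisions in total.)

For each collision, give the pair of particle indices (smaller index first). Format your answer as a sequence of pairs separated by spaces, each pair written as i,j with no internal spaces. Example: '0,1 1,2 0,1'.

Collision at t=1/3: particles 0 and 1 swap velocities; positions: p0=0 p1=0 p2=28/3 p3=14; velocities now: v0=-3 v1=0 v2=1 v3=0
Collision at t=5: particles 2 and 3 swap velocities; positions: p0=-14 p1=0 p2=14 p3=14; velocities now: v0=-3 v1=0 v2=0 v3=1

Answer: 0,1 2,3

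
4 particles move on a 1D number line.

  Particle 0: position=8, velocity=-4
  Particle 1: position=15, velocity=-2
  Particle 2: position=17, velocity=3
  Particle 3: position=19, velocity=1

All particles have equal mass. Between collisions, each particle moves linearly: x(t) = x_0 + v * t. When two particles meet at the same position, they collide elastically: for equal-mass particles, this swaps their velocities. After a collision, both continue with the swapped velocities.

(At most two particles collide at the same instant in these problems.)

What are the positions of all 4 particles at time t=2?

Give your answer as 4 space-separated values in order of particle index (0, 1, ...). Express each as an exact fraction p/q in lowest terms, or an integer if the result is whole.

Collision at t=1: particles 2 and 3 swap velocities; positions: p0=4 p1=13 p2=20 p3=20; velocities now: v0=-4 v1=-2 v2=1 v3=3
Advance to t=2 (no further collisions before then); velocities: v0=-4 v1=-2 v2=1 v3=3; positions = 0 11 21 23

Answer: 0 11 21 23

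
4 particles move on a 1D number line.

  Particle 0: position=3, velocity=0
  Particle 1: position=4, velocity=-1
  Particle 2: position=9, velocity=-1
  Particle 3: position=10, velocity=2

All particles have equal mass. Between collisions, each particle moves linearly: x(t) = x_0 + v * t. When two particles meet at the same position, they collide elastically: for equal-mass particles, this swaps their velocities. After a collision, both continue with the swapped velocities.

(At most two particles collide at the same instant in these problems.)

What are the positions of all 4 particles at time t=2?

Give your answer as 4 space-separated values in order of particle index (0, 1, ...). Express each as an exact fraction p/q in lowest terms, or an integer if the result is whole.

Collision at t=1: particles 0 and 1 swap velocities; positions: p0=3 p1=3 p2=8 p3=12; velocities now: v0=-1 v1=0 v2=-1 v3=2
Advance to t=2 (no further collisions before then); velocities: v0=-1 v1=0 v2=-1 v3=2; positions = 2 3 7 14

Answer: 2 3 7 14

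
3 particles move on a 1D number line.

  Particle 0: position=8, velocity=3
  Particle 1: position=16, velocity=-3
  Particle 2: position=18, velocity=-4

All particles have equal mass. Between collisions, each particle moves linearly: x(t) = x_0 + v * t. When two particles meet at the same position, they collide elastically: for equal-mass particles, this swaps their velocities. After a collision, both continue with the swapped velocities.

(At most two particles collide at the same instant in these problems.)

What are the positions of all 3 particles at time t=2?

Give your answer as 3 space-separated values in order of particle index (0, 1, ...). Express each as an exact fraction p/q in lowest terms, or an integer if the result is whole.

Answer: 10 10 14

Derivation:
Collision at t=4/3: particles 0 and 1 swap velocities; positions: p0=12 p1=12 p2=38/3; velocities now: v0=-3 v1=3 v2=-4
Collision at t=10/7: particles 1 and 2 swap velocities; positions: p0=82/7 p1=86/7 p2=86/7; velocities now: v0=-3 v1=-4 v2=3
Collision at t=2: particles 0 and 1 swap velocities; positions: p0=10 p1=10 p2=14; velocities now: v0=-4 v1=-3 v2=3
Advance to t=2 (no further collisions before then); velocities: v0=-4 v1=-3 v2=3; positions = 10 10 14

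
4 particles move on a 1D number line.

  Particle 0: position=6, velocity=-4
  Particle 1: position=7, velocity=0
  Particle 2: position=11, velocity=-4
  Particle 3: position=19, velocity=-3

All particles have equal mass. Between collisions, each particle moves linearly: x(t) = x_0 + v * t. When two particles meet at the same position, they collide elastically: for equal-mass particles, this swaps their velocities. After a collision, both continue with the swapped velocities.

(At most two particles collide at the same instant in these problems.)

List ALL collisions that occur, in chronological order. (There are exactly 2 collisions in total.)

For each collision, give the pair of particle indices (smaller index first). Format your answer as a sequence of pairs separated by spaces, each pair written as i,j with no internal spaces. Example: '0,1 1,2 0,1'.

Answer: 1,2 2,3

Derivation:
Collision at t=1: particles 1 and 2 swap velocities; positions: p0=2 p1=7 p2=7 p3=16; velocities now: v0=-4 v1=-4 v2=0 v3=-3
Collision at t=4: particles 2 and 3 swap velocities; positions: p0=-10 p1=-5 p2=7 p3=7; velocities now: v0=-4 v1=-4 v2=-3 v3=0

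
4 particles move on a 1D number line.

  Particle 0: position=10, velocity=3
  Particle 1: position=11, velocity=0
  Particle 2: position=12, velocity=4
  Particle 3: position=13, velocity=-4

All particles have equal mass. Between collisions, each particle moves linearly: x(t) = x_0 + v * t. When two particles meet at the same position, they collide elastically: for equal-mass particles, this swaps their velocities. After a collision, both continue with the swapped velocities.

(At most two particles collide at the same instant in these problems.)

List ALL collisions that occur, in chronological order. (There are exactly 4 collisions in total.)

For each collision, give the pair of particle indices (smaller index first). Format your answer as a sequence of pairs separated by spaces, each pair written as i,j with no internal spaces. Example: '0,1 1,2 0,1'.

Answer: 2,3 0,1 1,2 0,1

Derivation:
Collision at t=1/8: particles 2 and 3 swap velocities; positions: p0=83/8 p1=11 p2=25/2 p3=25/2; velocities now: v0=3 v1=0 v2=-4 v3=4
Collision at t=1/3: particles 0 and 1 swap velocities; positions: p0=11 p1=11 p2=35/3 p3=40/3; velocities now: v0=0 v1=3 v2=-4 v3=4
Collision at t=3/7: particles 1 and 2 swap velocities; positions: p0=11 p1=79/7 p2=79/7 p3=96/7; velocities now: v0=0 v1=-4 v2=3 v3=4
Collision at t=1/2: particles 0 and 1 swap velocities; positions: p0=11 p1=11 p2=23/2 p3=14; velocities now: v0=-4 v1=0 v2=3 v3=4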